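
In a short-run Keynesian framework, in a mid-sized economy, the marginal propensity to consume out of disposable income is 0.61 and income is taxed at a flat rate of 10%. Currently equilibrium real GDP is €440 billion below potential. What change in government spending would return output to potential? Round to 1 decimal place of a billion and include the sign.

Spending multiplier = 1/(1 − c(1−t)) = 1/(1 − 0.61×0.9) = 1/0.451 ≈ 2.217.
Need ΔY = +€440 billion, so ΔG = ΔY/k = (+€440 billion) × 0.451 ≈ +€198.4 billion.
The government should increase government spending by €198.4 billion.

+€198.4 billion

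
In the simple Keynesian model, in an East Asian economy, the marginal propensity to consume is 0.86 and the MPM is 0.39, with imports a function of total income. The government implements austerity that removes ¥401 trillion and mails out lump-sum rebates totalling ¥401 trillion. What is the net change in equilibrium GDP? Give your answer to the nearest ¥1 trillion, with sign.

Expenditure multiplier = 1/(1 − c + m) = 1/(1 − 0.86 + 0.39) = 1/0.53 ≈ 1.887.
ΔG contributes k·ΔG = (−¥401 trillion) / 0.53 ≈ −¥756.6 trillion.
ΔT of −¥401 trillion changes first-round spending by −c·ΔT = +¥344.86 trillion, contributing k·(−c·ΔT) = (+¥344.86 trillion) / 0.53 ≈ +¥650.7 trillion.
Net ΔY = k(ΔG − c·ΔT) = (−¥56.14 trillion) / 0.53 ≈ −¥106 trillion.

−¥106 trillion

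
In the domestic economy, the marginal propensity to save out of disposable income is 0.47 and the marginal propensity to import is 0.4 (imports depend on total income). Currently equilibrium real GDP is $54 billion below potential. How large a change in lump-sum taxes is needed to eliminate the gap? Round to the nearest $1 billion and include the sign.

−$89 billion

MPC = 1 − MPS = 1 − 0.47 = 0.53.
Spending multiplier = 1/(1 − c + m) = 1/(1 − 0.53 + 0.4) = 1/0.87 ≈ 1.149.
Tax multiplier = −c·k = −0.53/0.87 ≈ −0.609. Need ΔY = +$54 billion, so ΔT = ΔY/(−c·k) = −(+$54 billion) × 0.87 / 0.53 ≈ −$89 billion.
The government should cut lump-sum taxes by $89 billion.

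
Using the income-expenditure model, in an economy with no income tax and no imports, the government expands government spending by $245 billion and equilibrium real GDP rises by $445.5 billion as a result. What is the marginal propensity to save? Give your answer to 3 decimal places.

Implied spending multiplier k = ΔY/ΔG = 445.5/245 ≈ 1.8184.
Since k = 1/(1 − MPC), MPC = 1 − 1/k = 1 − ΔG/ΔY = 1 − 245/445.5 ≈ 0.450.
MPS = 1 − MPC = 0.550.

0.550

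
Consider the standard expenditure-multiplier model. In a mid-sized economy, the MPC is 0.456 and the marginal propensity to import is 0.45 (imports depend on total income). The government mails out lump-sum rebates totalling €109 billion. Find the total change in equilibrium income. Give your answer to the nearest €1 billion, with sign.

A lump-sum tax change of −€109 billion shifts disposable income by +€109 billion; first-round consumption changes by −c × ΔT = −0.456 × (−€109 billion) = +€49.704 billion.
Expenditure multiplier = 1/(1 − c + m) = 1/(1 − 0.456 + 0.45) = 1/0.994 ≈ 1.006.
The tax multiplier is −c × k ≈ −0.459, so ΔY = k × (−c·ΔT) = (+€49.704 billion) / 0.994 ≈ +€50 billion.

+€50 billion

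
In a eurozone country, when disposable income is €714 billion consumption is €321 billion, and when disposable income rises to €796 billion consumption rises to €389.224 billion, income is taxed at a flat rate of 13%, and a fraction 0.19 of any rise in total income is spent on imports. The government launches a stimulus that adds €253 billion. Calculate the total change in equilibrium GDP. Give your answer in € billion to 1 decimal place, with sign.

MPC = ΔC/ΔYd = (389.224 − 321)/(796 − 714) = 68.224/82 = 0.832.
Spending multiplier = 1/(1 − c(1−t) + m) = 1/(1 − 0.832×0.87 + 0.19) = 1/0.46616 ≈ 2.145.
ΔY = k × ΔG = (+€253 billion) / 0.46616 ≈ +€542.7 billion.

+€542.7 billion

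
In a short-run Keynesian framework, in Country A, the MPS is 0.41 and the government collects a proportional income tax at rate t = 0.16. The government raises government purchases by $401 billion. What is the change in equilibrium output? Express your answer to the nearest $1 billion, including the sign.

MPC = 1 − MPS = 1 − 0.41 = 0.59.
Expenditure multiplier = 1/(1 − c(1−t)) = 1/(1 − 0.59×0.84) = 1/0.5044 ≈ 1.983.
ΔY = k × ΔG = (+$401 billion) / 0.5044 ≈ +$795 billion.

+$795 billion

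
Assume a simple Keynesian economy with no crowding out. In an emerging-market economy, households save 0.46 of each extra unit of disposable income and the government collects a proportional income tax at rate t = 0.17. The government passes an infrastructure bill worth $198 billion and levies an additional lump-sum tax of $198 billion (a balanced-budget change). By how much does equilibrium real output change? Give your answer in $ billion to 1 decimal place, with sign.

MPC = 1 − MPS = 1 − 0.46 = 0.54.
Expenditure multiplier = 1/(1 − c(1−t)) = 1/(1 − 0.54×0.83) = 1/0.5518 ≈ 1.812.
ΔG contributes k·ΔG = (+$198 billion) / 0.5518 ≈ +$358.8 billion.
ΔT of +$198 billion changes first-round spending by −c·ΔT = −$106.92 billion, contributing k·(−c·ΔT) = (−$106.92 billion) / 0.5518 ≈ −$193.8 billion.
Net ΔY = k(ΔG − c·ΔT) = (+$91.08 billion) / 0.5518 ≈ +$165.1 billion.

+$165.1 billion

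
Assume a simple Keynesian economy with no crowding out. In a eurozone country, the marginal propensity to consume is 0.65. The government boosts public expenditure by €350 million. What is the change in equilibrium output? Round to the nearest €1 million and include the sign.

+€1,000 million

Spending multiplier = 1/(1 − MPC) = 1/(1 − 0.65) = 1/0.35 ≈ 2.857.
ΔY = k × ΔG = (+€350 million) / 0.35 = +€1,000 million.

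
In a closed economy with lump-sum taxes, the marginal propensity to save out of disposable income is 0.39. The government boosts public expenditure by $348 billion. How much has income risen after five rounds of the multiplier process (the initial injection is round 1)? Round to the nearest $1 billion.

MPC = 1 − MPS = 1 − 0.39 = 0.61.
Round 1 adds ΔG = $348 billion; each later round is MPC = 0.61 times the previous.
After 5 rounds: 348 + 212.28 + 129.4908 + 78.989388 + 48.18352668 = ΔG·(1 − c^5)/(1 − c) = 348 × (1 − 0.0844596301)/0.39 ≈ $817 billion.

$817 billion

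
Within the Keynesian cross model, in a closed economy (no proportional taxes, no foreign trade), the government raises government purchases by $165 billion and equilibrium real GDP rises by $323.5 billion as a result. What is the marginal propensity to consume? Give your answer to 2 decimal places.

0.49

Implied spending multiplier k = ΔY/ΔG = 323.5/165 ≈ 1.9606.
Since k = 1/(1 − MPC), MPC = 1 − 1/k = 1 − ΔG/ΔY = 1 − 165/323.5 ≈ 0.49.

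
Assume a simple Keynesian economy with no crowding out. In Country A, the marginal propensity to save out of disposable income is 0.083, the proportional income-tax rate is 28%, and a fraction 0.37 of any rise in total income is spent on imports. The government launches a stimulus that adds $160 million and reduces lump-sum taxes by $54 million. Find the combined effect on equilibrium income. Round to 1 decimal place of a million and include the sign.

MPC = 1 − MPS = 1 − 0.083 = 0.917.
Expenditure multiplier = 1/(1 − c(1−t) + m) = 1/(1 − 0.917×0.72 + 0.37) = 1/0.70976 ≈ 1.409.
ΔG contributes k·ΔG = (+$160 million) / 0.70976 ≈ +$225.4 million.
ΔT of −$54 million changes first-round spending by −c·ΔT = +$49.518 million, contributing k·(−c·ΔT) = (+$49.518 million) / 0.70976 ≈ +$69.8 million.
Net ΔY = k(ΔG − c·ΔT) = (+$209.518 million) / 0.70976 ≈ +$295.2 million.

+$295.2 million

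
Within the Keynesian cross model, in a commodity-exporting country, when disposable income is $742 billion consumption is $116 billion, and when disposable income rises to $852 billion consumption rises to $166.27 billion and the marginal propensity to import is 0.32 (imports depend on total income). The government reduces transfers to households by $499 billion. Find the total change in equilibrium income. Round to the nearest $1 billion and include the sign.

MPC = ΔC/ΔYd = (166.27 − 116)/(852 − 742) = 50.27/110 = 0.457.
The transfer change shifts disposable income by −$499 billion, so first-round consumption changes by c·ΔTR = 0.457 × (−$499 billion) = −$228.043 billion.
Expenditure multiplier = 1/(1 − c + m) = 1/(1 − 0.457 + 0.32) = 1/0.863 ≈ 1.159.
The transfer multiplier is c × k ≈ 0.53, so ΔY = k × (c·ΔTR) = (−$228.043 billion) / 0.863 ≈ −$264 billion.

−$264 billion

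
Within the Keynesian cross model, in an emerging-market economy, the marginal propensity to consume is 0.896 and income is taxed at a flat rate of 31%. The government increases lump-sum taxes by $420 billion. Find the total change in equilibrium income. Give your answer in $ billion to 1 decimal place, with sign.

A lump-sum tax change of +$420 billion shifts disposable income by −$420 billion; first-round consumption changes by −c × ΔT = −0.896 × (+$420 billion) = −$376.32 billion.
Expenditure multiplier = 1/(1 − c(1−t)) = 1/(1 − 0.896×0.69) = 1/0.38176 ≈ 2.619.
The tax multiplier is −c × k ≈ −2.347, so ΔY = k × (−c·ΔT) = (−$376.32 billion) / 0.38176 ≈ −$985.8 billion.

−$985.8 billion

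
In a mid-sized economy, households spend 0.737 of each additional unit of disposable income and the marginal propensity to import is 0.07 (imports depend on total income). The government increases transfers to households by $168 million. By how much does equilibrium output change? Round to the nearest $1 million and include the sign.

+$372 million

The transfer change shifts disposable income by +$168 million, so first-round consumption changes by c·ΔTR = 0.737 × (+$168 million) = +$123.816 million.
Expenditure multiplier = 1/(1 − c + m) = 1/(1 − 0.737 + 0.07) = 1/0.333 ≈ 3.003.
The transfer multiplier is c × k ≈ 2.213, so ΔY = k × (c·ΔTR) = (+$123.816 million) / 0.333 ≈ +$372 million.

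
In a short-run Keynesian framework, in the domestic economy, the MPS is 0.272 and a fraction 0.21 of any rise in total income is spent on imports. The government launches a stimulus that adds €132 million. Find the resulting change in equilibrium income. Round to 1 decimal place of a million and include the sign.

MPC = 1 − MPS = 1 − 0.272 = 0.728.
Spending multiplier = 1/(1 − c + m) = 1/(1 − 0.728 + 0.21) = 1/0.482 ≈ 2.075.
ΔY = k × ΔG = (+€132 million) / 0.482 ≈ +€273.9 million.

+€273.9 million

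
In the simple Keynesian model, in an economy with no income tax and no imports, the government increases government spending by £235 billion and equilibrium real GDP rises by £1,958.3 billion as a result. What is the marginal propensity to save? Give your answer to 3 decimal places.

0.120

Implied spending multiplier k = ΔY/ΔG = 1,958.3/235 ≈ 8.3332.
Since k = 1/(1 − MPC), MPC = 1 − 1/k = 1 − ΔG/ΔY = 1 − 235/1,958.3 ≈ 0.880.
MPS = 1 − MPC = 0.120.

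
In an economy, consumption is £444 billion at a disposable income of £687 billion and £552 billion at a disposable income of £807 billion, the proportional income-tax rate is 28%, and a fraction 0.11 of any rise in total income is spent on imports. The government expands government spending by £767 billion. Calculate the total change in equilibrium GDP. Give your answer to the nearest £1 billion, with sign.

+£1,660 billion

MPC = ΔC/ΔYd = (552 − 444)/(807 − 687) = 108/120 = 0.9.
Expenditure multiplier = 1/(1 − c(1−t) + m) = 1/(1 − 0.9×0.72 + 0.11) = 1/0.462 ≈ 2.165.
ΔY = k × ΔG = (+£767 billion) / 0.462 ≈ +£1,660 billion.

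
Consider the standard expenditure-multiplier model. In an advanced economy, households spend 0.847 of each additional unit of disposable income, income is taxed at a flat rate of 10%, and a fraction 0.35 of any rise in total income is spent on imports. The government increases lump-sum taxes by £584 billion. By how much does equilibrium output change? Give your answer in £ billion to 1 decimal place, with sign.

A lump-sum tax change of +£584 billion shifts disposable income by −£584 billion; first-round consumption changes by −c × ΔT = −0.847 × (+£584 billion) = −£494.648 billion.
Expenditure multiplier = 1/(1 − c(1−t) + m) = 1/(1 − 0.847×0.9 + 0.35) = 1/0.5877 ≈ 1.702.
The tax multiplier is −c × k ≈ −1.441, so ΔY = k × (−c·ΔT) = (−£494.648 billion) / 0.5877 ≈ −£841.7 billion.

−£841.7 billion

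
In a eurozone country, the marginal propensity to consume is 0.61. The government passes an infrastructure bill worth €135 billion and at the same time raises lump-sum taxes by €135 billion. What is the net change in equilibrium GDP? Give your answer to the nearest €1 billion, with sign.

Expenditure multiplier = 1/(1 − MPC) = 1/(1 − 0.61) = 1/0.39 ≈ 2.564.
ΔG contributes k·ΔG = (+€135 billion) / 0.39 ≈ +€346.2 billion.
ΔT of +€135 billion changes first-round spending by −c·ΔT = −€82.35 billion, contributing k·(−c·ΔT) = (−€82.35 billion) / 0.39 ≈ −€211.2 billion.
With ΔG = ΔT and no other leakages, the balanced-budget multiplier is 1, so ΔY = ΔG = +€135 billion.

+€135 billion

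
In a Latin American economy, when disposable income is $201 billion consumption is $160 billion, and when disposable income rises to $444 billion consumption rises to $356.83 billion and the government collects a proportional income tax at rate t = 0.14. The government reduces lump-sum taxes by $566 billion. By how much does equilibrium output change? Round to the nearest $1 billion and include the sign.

+$1,511 billion

MPC = ΔC/ΔYd = (356.83 − 160)/(444 − 201) = 196.83/243 = 0.81.
A lump-sum tax change of −$566 billion shifts disposable income by +$566 billion; first-round consumption changes by −c × ΔT = −0.81 × (−$566 billion) = +$458.46 billion.
Expenditure multiplier = 1/(1 − c(1−t)) = 1/(1 − 0.81×0.86) = 1/0.3034 ≈ 3.296.
The tax multiplier is −c × k ≈ −2.67, so ΔY = k × (−c·ΔT) = (+$458.46 billion) / 0.3034 ≈ +$1,511 billion.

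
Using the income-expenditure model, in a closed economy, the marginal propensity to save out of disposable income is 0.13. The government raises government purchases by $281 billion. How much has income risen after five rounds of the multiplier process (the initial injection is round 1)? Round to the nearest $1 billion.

MPC = 1 − MPS = 1 − 0.13 = 0.87.
Round 1 adds ΔG = $281 billion; each later round is MPC = 0.87 times the previous.
After 5 rounds: 281 + 244.47 + 212.6889 + 185.039343 + 160.98422841 = ΔG·(1 − c^5)/(1 − c) = 281 × (1 − 0.4984209207)/0.13 ≈ $1,084 billion.

$1,084 billion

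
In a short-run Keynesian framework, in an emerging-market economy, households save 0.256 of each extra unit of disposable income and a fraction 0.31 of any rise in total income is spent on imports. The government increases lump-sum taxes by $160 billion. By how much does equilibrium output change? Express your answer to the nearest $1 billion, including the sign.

MPC = 1 − MPS = 1 − 0.256 = 0.744.
A lump-sum tax change of +$160 billion shifts disposable income by −$160 billion; first-round consumption changes by −c × ΔT = −0.744 × (+$160 billion) = −$119.04 billion.
Expenditure multiplier = 1/(1 − c + m) = 1/(1 − 0.744 + 0.31) = 1/0.566 ≈ 1.767.
The tax multiplier is −c × k ≈ −1.314, so ΔY = k × (−c·ΔT) = (−$119.04 billion) / 0.566 ≈ −$210 billion.

−$210 billion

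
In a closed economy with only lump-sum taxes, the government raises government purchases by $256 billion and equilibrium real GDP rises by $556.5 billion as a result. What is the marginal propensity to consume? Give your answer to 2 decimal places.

Implied spending multiplier k = ΔY/ΔG = 556.5/256 ≈ 2.1738.
Since k = 1/(1 − MPC), MPC = 1 − 1/k = 1 − ΔG/ΔY = 1 − 256/556.5 ≈ 0.54.

0.54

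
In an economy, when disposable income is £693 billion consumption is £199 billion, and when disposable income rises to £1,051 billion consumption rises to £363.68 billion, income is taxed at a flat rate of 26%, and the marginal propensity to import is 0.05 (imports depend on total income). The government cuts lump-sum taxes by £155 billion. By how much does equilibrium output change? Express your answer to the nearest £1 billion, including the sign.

+£100 billion

MPC = ΔC/ΔYd = (363.68 − 199)/(1,051 − 693) = 164.68/358 = 0.46.
A lump-sum tax change of −£155 billion shifts disposable income by +£155 billion; first-round consumption changes by −c × ΔT = −0.46 × (−£155 billion) = +£71.3 billion.
Expenditure multiplier = 1/(1 − c(1−t) + m) = 1/(1 − 0.46×0.74 + 0.05) = 1/0.7096 ≈ 1.409.
The tax multiplier is −c × k ≈ −0.648, so ΔY = k × (−c·ΔT) = (+£71.3 billion) / 0.7096 ≈ +£100 billion.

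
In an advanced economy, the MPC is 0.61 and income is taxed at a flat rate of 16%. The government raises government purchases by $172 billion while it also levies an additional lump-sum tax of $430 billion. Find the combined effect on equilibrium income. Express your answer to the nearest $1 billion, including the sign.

Expenditure multiplier = 1/(1 − c(1−t)) = 1/(1 − 0.61×0.84) = 1/0.4876 ≈ 2.051.
ΔG contributes k·ΔG = (+$172 billion) / 0.4876 ≈ +$352.7 billion.
ΔT of +$430 billion changes first-round spending by −c·ΔT = −$262.3 billion, contributing k·(−c·ΔT) = (−$262.3 billion) / 0.4876 ≈ −$537.9 billion.
Net ΔY = k(ΔG − c·ΔT) = (−$90.3 billion) / 0.4876 ≈ −$185 billion.

−$185 billion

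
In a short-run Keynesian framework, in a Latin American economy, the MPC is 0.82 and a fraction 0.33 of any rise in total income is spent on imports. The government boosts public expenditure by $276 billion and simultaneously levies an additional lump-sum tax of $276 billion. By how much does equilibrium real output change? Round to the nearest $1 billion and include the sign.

Expenditure multiplier = 1/(1 − c + m) = 1/(1 − 0.82 + 0.33) = 1/0.51 ≈ 1.961.
ΔG contributes k·ΔG = (+$276 billion) / 0.51 ≈ +$541.2 billion.
ΔT of +$276 billion changes first-round spending by −c·ΔT = −$226.32 billion, contributing k·(−c·ΔT) = (−$226.32 billion) / 0.51 ≈ −$443.8 billion.
Net ΔY = k(ΔG − c·ΔT) = (+$49.68 billion) / 0.51 ≈ +$97 billion.

+$97 billion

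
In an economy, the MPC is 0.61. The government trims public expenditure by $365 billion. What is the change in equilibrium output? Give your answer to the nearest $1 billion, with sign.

Spending multiplier = 1/(1 − MPC) = 1/(1 − 0.61) = 1/0.39 ≈ 2.564.
ΔY = k × ΔG = (−$365 billion) / 0.39 ≈ −$936 billion.

−$936 billion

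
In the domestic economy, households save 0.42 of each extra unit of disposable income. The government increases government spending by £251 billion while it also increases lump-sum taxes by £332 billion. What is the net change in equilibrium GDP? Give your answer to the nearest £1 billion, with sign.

MPC = 1 − MPS = 1 − 0.42 = 0.58.
Expenditure multiplier = 1/(1 − MPC) = 1/(1 − 0.58) = 1/0.42 ≈ 2.381.
ΔG contributes k·ΔG = (+£251 billion) / 0.42 ≈ +£597.6 billion.
ΔT of +£332 billion changes first-round spending by −c·ΔT = −£192.56 billion, contributing k·(−c·ΔT) = (−£192.56 billion) / 0.42 ≈ −£458.5 billion.
Net ΔY = k(ΔG − c·ΔT) = (+£58.44 billion) / 0.42 ≈ +£139 billion.

+£139 billion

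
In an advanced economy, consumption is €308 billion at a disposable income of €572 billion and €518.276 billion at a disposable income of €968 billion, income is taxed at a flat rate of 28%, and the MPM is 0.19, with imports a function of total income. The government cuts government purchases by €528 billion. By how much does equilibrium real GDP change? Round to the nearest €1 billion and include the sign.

−€654 billion

MPC = ΔC/ΔYd = (518.276 − 308)/(968 − 572) = 210.276/396 = 0.531.
Expenditure multiplier = 1/(1 − c(1−t) + m) = 1/(1 − 0.531×0.72 + 0.19) = 1/0.80768 ≈ 1.238.
ΔY = k × ΔG = (−€528 billion) / 0.80768 ≈ −€654 billion.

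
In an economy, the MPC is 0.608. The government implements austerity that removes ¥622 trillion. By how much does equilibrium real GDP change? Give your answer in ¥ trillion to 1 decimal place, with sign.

−¥1,586.7 trillion

Spending multiplier = 1/(1 − MPC) = 1/(1 − 0.608) = 1/0.392 ≈ 2.551.
ΔY = k × ΔG = (−¥622 trillion) / 0.392 ≈ −¥1,586.7 trillion.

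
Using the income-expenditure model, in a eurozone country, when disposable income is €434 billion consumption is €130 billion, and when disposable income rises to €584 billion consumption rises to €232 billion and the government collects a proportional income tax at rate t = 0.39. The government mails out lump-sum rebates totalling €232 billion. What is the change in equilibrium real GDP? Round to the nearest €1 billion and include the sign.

+€270 billion

MPC = ΔC/ΔYd = (232 − 130)/(584 − 434) = 102/150 = 0.68.
A lump-sum tax change of −€232 billion shifts disposable income by +€232 billion; first-round consumption changes by −c × ΔT = −0.68 × (−€232 billion) = +€157.76 billion.
Expenditure multiplier = 1/(1 − c(1−t)) = 1/(1 − 0.68×0.61) = 1/0.5852 ≈ 1.709.
The tax multiplier is −c × k ≈ −1.162, so ΔY = k × (−c·ΔT) = (+€157.76 billion) / 0.5852 ≈ +€270 billion.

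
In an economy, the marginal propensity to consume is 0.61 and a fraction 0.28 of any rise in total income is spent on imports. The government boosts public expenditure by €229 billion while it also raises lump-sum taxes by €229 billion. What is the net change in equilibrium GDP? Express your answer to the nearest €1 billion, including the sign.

Expenditure multiplier = 1/(1 − c + m) = 1/(1 − 0.61 + 0.28) = 1/0.67 ≈ 1.493.
ΔG contributes k·ΔG = (+€229 billion) / 0.67 ≈ +€341.8 billion.
ΔT of +€229 billion changes first-round spending by −c·ΔT = −€139.69 billion, contributing k·(−c·ΔT) = (−€139.69 billion) / 0.67 ≈ −€208.5 billion.
Net ΔY = k(ΔG − c·ΔT) = (+€89.31 billion) / 0.67 ≈ +€133 billion.

+€133 billion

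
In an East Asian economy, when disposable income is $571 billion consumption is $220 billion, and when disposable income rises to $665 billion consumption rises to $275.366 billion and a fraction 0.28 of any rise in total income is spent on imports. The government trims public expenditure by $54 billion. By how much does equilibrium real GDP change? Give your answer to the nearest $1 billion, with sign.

MPC = ΔC/ΔYd = (275.366 − 220)/(665 − 571) = 55.366/94 = 0.589.
Expenditure multiplier = 1/(1 − c + m) = 1/(1 − 0.589 + 0.28) = 1/0.691 ≈ 1.447.
ΔY = k × ΔG = (−$54 billion) / 0.691 ≈ −$78 billion.

−$78 billion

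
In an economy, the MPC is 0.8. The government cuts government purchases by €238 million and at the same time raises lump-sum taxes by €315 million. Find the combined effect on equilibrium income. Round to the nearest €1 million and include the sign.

−€2,450 million

Expenditure multiplier = 1/(1 − MPC) = 1/(1 − 0.8) = 1/0.2 = 5.
ΔG contributes k·ΔG = (−€238 million) / 0.2 = −€1,190 million.
ΔT of +€315 million changes first-round spending by −c·ΔT = −€252 million, contributing k·(−c·ΔT) = (−€252 million) / 0.2 = −€1,260 million.
Net ΔY = k(ΔG − c·ΔT) = (−€490 million) / 0.2 = −€2,450 million.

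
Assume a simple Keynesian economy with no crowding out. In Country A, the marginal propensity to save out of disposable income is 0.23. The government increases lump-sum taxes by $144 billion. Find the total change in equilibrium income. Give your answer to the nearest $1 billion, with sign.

MPC = 1 − MPS = 1 − 0.23 = 0.77.
A lump-sum tax change of +$144 billion shifts disposable income by −$144 billion; first-round consumption changes by −c × ΔT = −0.77 × (+$144 billion) = −$110.88 billion.
Expenditure multiplier = 1/(1 − MPC) = 1/(1 − 0.77) = 1/0.23 ≈ 4.348.
The tax multiplier is −c × k ≈ −3.348, so ΔY = k × (−c·ΔT) = (−$110.88 billion) / 0.23 ≈ −$482 billion.

−$482 billion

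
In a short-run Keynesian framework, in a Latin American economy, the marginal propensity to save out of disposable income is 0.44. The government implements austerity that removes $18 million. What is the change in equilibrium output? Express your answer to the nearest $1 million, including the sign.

MPC = 1 − MPS = 1 − 0.44 = 0.56.
Government-spending multiplier = 1/(1 − MPC) = 1/(1 − 0.56) = 1/0.44 ≈ 2.273.
ΔY = k × ΔG = (−$18 million) / 0.44 ≈ −$41 million.

−$41 million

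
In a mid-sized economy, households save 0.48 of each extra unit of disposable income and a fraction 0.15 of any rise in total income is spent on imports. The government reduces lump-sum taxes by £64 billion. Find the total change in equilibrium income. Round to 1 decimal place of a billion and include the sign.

MPC = 1 − MPS = 1 − 0.48 = 0.52.
A lump-sum tax change of −£64 billion shifts disposable income by +£64 billion; first-round consumption changes by −c × ΔT = −0.52 × (−£64 billion) = +£33.28 billion.
Expenditure multiplier = 1/(1 − c + m) = 1/(1 − 0.52 + 0.15) = 1/0.63 ≈ 1.587.
The tax multiplier is −c × k ≈ −0.825, so ΔY = k × (−c·ΔT) = (+£33.28 billion) / 0.63 ≈ +£52.8 billion.

+£52.8 billion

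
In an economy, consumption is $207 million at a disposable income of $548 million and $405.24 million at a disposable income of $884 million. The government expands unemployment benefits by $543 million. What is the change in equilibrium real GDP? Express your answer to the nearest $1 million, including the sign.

MPC = ΔC/ΔYd = (405.24 − 207)/(884 − 548) = 198.24/336 = 0.59.
The transfer change shifts disposable income by +$543 million, so first-round consumption changes by c·ΔTR = 0.59 × (+$543 million) = +$320.37 million.
Expenditure multiplier = 1/(1 − MPC) = 1/(1 − 0.59) = 1/0.41 ≈ 2.439.
The transfer multiplier is c × k ≈ 1.439, so ΔY = k × (c·ΔTR) = (+$320.37 million) / 0.41 ≈ +$781 million.

+$781 million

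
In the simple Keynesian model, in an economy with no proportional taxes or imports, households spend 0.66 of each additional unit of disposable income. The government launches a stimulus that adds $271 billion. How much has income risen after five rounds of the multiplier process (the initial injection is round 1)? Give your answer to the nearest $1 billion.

Round 1 adds ΔG = $271 billion; each later round is MPC = 0.66 times the previous.
After 5 rounds: 271 + 178.86 + 118.0476 + 77.911416 + 51.42153456 = ΔG·(1 − c^5)/(1 − c) = 271 × (1 − 0.1252332576)/0.34 ≈ $697 billion.

$697 billion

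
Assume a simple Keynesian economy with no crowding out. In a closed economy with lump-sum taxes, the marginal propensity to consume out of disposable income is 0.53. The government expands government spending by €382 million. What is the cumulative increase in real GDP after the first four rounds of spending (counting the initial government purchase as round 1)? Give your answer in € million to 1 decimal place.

Round 1 adds ΔG = €382 million; each later round is MPC = 0.53 times the previous.
After 4 rounds: 382 + 202.46 + 107.3038 + 56.871014 = ΔG·(1 − c^4)/(1 − c) = 382 × (1 − 0.07890481)/0.47 ≈ €748.6 million.

€748.6 million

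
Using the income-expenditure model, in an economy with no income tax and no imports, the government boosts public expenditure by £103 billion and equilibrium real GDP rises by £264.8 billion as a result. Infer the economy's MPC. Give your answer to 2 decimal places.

Implied spending multiplier k = ΔY/ΔG = 264.8/103 ≈ 2.5709.
Since k = 1/(1 − MPC), MPC = 1 − 1/k = 1 − ΔG/ΔY = 1 − 103/264.8 ≈ 0.61.

0.61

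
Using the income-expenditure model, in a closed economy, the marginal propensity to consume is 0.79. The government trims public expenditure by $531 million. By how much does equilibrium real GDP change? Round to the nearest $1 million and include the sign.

−$2,529 million

Government-spending multiplier = 1/(1 − MPC) = 1/(1 − 0.79) = 1/0.21 ≈ 4.762.
ΔY = k × ΔG = (−$531 million) / 0.21 ≈ −$2,529 million.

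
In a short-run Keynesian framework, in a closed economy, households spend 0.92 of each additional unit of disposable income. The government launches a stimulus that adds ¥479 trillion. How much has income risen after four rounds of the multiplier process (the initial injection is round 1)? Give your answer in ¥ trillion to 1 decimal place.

¥1,698.1 trillion

Round 1 adds ΔG = ¥479 trillion; each later round is MPC = 0.92 times the previous.
After 4 rounds: 479 + 440.68 + 405.4256 + 372.991552 = ΔG·(1 − c^4)/(1 − c) = 479 × (1 − 0.71639296)/0.08 ≈ ¥1,698.1 trillion.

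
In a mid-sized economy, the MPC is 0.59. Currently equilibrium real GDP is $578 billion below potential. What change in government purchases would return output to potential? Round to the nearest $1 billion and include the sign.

+$237 billion

Spending multiplier = 1/(1 − MPC) = 1/(1 − 0.59) = 1/0.41 ≈ 2.439.
Need ΔY = +$578 billion, so ΔG = ΔY/k = (+$578 billion) × 0.41 ≈ +$237 billion.
The government should increase government purchases by $237 billion.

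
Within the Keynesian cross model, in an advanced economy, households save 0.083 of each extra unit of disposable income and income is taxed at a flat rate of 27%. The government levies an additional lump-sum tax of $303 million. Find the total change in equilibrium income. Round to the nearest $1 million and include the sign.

−$840 million

MPC = 1 − MPS = 1 − 0.083 = 0.917.
A lump-sum tax change of +$303 million shifts disposable income by −$303 million; first-round consumption changes by −c × ΔT = −0.917 × (+$303 million) = −$277.851 million.
Expenditure multiplier = 1/(1 − c(1−t)) = 1/(1 − 0.917×0.73) = 1/0.33059 ≈ 3.025.
The tax multiplier is −c × k ≈ −2.774, so ΔY = k × (−c·ΔT) = (−$277.851 million) / 0.33059 ≈ −$840 million.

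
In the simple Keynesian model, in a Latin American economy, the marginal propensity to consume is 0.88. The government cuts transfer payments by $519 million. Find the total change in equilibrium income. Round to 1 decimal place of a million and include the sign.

The transfer change shifts disposable income by −$519 million, so first-round consumption changes by c·ΔTR = 0.88 × (−$519 million) = −$456.72 million.
Expenditure multiplier = 1/(1 − MPC) = 1/(1 − 0.88) = 1/0.12 ≈ 8.333.
The transfer multiplier is c × k ≈ 7.333, so ΔY = k × (c·ΔTR) = (−$456.72 million) / 0.12 = −$3,806 million.

−$3,806.0 million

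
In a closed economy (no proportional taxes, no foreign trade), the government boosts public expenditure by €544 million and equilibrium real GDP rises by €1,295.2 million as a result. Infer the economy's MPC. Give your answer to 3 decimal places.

0.580

Implied spending multiplier k = ΔY/ΔG = 1,295.2/544 ≈ 2.3809.
Since k = 1/(1 − MPC), MPC = 1 − 1/k = 1 − ΔG/ΔY = 1 − 544/1,295.2 ≈ 0.580.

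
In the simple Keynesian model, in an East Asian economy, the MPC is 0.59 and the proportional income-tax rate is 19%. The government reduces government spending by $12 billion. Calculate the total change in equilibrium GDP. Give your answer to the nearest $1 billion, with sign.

−$23 billion

Expenditure multiplier = 1/(1 − c(1−t)) = 1/(1 − 0.59×0.81) = 1/0.5221 ≈ 1.915.
ΔY = k × ΔG = (−$12 billion) / 0.5221 ≈ −$23 billion.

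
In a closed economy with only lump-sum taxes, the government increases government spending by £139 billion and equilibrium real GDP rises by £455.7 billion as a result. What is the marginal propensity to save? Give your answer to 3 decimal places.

Implied spending multiplier k = ΔY/ΔG = 455.7/139 ≈ 3.2784.
Since k = 1/(1 − MPC), MPC = 1 − 1/k = 1 − ΔG/ΔY = 1 − 139/455.7 ≈ 0.695.
MPS = 1 − MPC = 0.305.

0.305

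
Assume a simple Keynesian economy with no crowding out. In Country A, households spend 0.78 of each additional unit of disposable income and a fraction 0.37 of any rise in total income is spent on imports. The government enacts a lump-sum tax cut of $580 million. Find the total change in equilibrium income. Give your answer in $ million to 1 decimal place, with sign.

A lump-sum tax change of −$580 million shifts disposable income by +$580 million; first-round consumption changes by −c × ΔT = −0.78 × (−$580 million) = +$452.4 million.
Expenditure multiplier = 1/(1 − c + m) = 1/(1 − 0.78 + 0.37) = 1/0.59 ≈ 1.695.
The tax multiplier is −c × k ≈ −1.322, so ΔY = k × (−c·ΔT) = (+$452.4 million) / 0.59 ≈ +$766.8 million.

+$766.8 million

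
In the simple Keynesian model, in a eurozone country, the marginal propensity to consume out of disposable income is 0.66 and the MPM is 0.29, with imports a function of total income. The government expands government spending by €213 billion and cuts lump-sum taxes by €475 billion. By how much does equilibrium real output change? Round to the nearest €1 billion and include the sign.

Expenditure multiplier = 1/(1 − c + m) = 1/(1 − 0.66 + 0.29) = 1/0.63 ≈ 1.587.
ΔG contributes k·ΔG = (+€213 billion) / 0.63 ≈ +€338.1 billion.
ΔT of −€475 billion changes first-round spending by −c·ΔT = +€313.5 billion, contributing k·(−c·ΔT) = (+€313.5 billion) / 0.63 ≈ +€497.6 billion.
Net ΔY = k(ΔG − c·ΔT) = (+€526.5 billion) / 0.63 ≈ +€836 billion.

+€836 billion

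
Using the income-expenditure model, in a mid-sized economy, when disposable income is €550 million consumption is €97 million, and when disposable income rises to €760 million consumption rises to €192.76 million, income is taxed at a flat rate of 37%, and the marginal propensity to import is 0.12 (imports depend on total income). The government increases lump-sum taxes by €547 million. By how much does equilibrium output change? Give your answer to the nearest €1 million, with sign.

−€300 million

MPC = ΔC/ΔYd = (192.76 − 97)/(760 − 550) = 95.76/210 = 0.456.
A lump-sum tax change of +€547 million shifts disposable income by −€547 million; first-round consumption changes by −c × ΔT = −0.456 × (+€547 million) = −€249.432 million.
Expenditure multiplier = 1/(1 − c(1−t) + m) = 1/(1 − 0.456×0.63 + 0.12) = 1/0.83272 ≈ 1.201.
The tax multiplier is −c × k ≈ −0.548, so ΔY = k × (−c·ΔT) = (−€249.432 million) / 0.83272 ≈ −€300 million.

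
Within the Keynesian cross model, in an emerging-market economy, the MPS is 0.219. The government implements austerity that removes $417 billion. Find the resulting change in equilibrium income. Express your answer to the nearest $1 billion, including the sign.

−$1,904 billion

MPC = 1 − MPS = 1 − 0.219 = 0.781.
Spending multiplier = 1/(1 − MPC) = 1/(1 − 0.781) = 1/0.219 ≈ 4.566.
ΔY = k × ΔG = (−$417 billion) / 0.219 ≈ −$1,904 billion.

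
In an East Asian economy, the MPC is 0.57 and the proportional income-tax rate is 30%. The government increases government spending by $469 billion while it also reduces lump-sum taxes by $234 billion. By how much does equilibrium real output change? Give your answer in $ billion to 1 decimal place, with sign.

+$1,002.3 billion

Expenditure multiplier = 1/(1 − c(1−t)) = 1/(1 − 0.57×0.7) = 1/0.601 ≈ 1.664.
ΔG contributes k·ΔG = (+$469 billion) / 0.601 ≈ +$780.4 billion.
ΔT of −$234 billion changes first-round spending by −c·ΔT = +$133.38 billion, contributing k·(−c·ΔT) = (+$133.38 billion) / 0.601 ≈ +$221.9 billion.
Net ΔY = k(ΔG − c·ΔT) = (+$602.38 billion) / 0.601 ≈ +$1,002.3 billion.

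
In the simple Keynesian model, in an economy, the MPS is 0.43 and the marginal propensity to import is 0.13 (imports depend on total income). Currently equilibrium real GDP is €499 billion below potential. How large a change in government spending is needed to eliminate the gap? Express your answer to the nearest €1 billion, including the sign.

+€279 billion

MPC = 1 − MPS = 1 − 0.43 = 0.57.
Spending multiplier = 1/(1 − c + m) = 1/(1 − 0.57 + 0.13) = 1/0.56 ≈ 1.786.
Need ΔY = +€499 billion, so ΔG = ΔY/k = (+€499 billion) × 0.56 ≈ +€279 billion.
The government should increase government spending by €279 billion.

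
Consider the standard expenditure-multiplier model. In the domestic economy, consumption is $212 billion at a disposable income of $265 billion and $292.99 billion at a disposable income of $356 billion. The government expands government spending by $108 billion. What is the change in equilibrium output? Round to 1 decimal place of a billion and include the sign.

MPC = ΔC/ΔYd = (292.99 − 212)/(356 − 265) = 80.99/91 = 0.89.
Spending multiplier = 1/(1 − MPC) = 1/(1 − 0.89) = 1/0.11 ≈ 9.091.
ΔY = k × ΔG = (+$108 billion) / 0.11 ≈ +$981.8 billion.

+$981.8 billion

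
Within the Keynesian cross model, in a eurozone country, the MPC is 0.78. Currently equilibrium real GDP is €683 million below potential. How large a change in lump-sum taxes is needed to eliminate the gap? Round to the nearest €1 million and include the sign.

−€193 million

Spending multiplier = 1/(1 − MPC) = 1/(1 − 0.78) = 1/0.22 ≈ 4.545.
Tax multiplier = −c·k = −0.78/0.22 ≈ −3.545. Need ΔY = +€683 million, so ΔT = ΔY/(−c·k) = −(+€683 million) × 0.22 / 0.78 ≈ −€193 million.
The government should cut lump-sum taxes by €193 million.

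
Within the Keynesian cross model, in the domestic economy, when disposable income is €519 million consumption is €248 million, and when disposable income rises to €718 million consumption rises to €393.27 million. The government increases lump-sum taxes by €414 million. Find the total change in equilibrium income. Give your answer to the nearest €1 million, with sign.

MPC = ΔC/ΔYd = (393.27 − 248)/(718 − 519) = 145.27/199 = 0.73.
A lump-sum tax change of +€414 million shifts disposable income by −€414 million; first-round consumption changes by −c × ΔT = −0.73 × (+€414 million) = −€302.22 million.
Expenditure multiplier = 1/(1 − MPC) = 1/(1 − 0.73) = 1/0.27 ≈ 3.704.
The tax multiplier is −c × k ≈ −2.704, so ΔY = k × (−c·ΔT) = (−€302.22 million) / 0.27 ≈ −€1,119 million.

−€1,119 million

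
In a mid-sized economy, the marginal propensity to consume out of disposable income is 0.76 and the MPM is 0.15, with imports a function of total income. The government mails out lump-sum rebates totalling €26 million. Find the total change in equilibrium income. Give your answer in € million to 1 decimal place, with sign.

+€50.7 million

A lump-sum tax change of −€26 million shifts disposable income by +€26 million; first-round consumption changes by −c × ΔT = −0.76 × (−€26 million) = +€19.76 million.
Expenditure multiplier = 1/(1 − c + m) = 1/(1 − 0.76 + 0.15) = 1/0.39 ≈ 2.564.
The tax multiplier is −c × k ≈ −1.949, so ΔY = k × (−c·ΔT) = (+€19.76 million) / 0.39 ≈ +€50.7 million.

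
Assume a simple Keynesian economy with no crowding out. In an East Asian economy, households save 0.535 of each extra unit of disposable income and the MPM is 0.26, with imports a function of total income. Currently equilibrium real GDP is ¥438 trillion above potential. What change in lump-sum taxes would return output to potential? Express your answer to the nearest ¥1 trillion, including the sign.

+¥749 trillion

MPC = 1 − MPS = 1 − 0.535 = 0.465.
Spending multiplier = 1/(1 − c + m) = 1/(1 − 0.465 + 0.26) = 1/0.795 ≈ 1.258.
Tax multiplier = −c·k = −0.465/0.795 ≈ −0.585. Need ΔY = −¥438 trillion, so ΔT = ΔY/(−c·k) = −(−¥438 trillion) × 0.795 / 0.465 ≈ +¥749 trillion.
The government should raise lump-sum taxes by ¥749 trillion.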